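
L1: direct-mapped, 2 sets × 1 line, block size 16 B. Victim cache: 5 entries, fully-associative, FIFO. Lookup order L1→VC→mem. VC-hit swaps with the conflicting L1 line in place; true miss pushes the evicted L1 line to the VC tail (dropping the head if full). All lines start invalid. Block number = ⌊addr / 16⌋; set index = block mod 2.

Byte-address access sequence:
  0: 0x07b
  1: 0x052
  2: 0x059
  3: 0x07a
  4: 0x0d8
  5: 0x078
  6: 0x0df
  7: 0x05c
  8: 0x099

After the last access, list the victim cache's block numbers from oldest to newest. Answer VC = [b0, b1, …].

VC = [13, 7, 5]

0: 0x7b (blk 7, set 1) → MISS  vc=[]
1: 0x52 (blk 5, set 1) → MISS  vc=[7]
2: 0x59 (blk 5, set 1) → L1-HIT  vc=[7]
3: 0x7a (blk 7, set 1) → VC-HIT  vc=[5]
4: 0xd8 (blk 13, set 1) → MISS  vc=[5, 7]
5: 0x78 (blk 7, set 1) → VC-HIT  vc=[5, 13]
6: 0xdf (blk 13, set 1) → VC-HIT  vc=[5, 7]
7: 0x5c (blk 5, set 1) → VC-HIT  vc=[13, 7]
8: 0x99 (blk 9, set 1) → MISS  vc=[13, 7, 5]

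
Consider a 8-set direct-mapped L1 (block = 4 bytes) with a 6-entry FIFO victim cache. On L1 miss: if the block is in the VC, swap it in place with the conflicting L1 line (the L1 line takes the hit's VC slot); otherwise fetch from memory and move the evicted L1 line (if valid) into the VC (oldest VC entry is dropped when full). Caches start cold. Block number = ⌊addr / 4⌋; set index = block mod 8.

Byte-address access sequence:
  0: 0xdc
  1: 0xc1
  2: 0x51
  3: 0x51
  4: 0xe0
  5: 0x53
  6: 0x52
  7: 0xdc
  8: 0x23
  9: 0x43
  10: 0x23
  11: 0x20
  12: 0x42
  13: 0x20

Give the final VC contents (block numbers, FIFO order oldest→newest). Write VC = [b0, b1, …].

#0 0xdc→b55/s7 MISS; vc=[]
#1 0xc1→b48/s0 MISS; vc=[]
#2 0x51→b20/s4 MISS; vc=[]
#3 0x51→b20/s4 L1-HIT; vc=[]
#4 0xe0→b56/s0 MISS; vc=[48]
#5 0x53→b20/s4 L1-HIT; vc=[48]
#6 0x52→b20/s4 L1-HIT; vc=[48]
#7 0xdc→b55/s7 L1-HIT; vc=[48]
#8 0x23→b8/s0 MISS; vc=[48,56]
#9 0x43→b16/s0 MISS; vc=[48,56,8]
#10 0x23→b8/s0 VC-HIT; vc=[48,56,16]
#11 0x20→b8/s0 L1-HIT; vc=[48,56,16]
#12 0x42→b16/s0 VC-HIT; vc=[48,56,8]
#13 0x20→b8/s0 VC-HIT; vc=[48,56,16]

VC = [48, 56, 16]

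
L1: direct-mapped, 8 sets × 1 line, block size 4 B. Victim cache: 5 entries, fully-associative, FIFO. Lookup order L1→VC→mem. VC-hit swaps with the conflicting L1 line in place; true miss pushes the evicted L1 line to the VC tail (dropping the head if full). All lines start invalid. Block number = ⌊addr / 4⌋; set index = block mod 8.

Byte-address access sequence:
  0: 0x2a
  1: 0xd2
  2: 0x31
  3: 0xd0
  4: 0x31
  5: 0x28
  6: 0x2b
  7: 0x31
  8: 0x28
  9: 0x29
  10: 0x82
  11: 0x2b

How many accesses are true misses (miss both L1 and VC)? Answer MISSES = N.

MISSES = 4

0: 0x2a (blk 10, set 2) → MISS  vc=[]
1: 0xd2 (blk 52, set 4) → MISS  vc=[]
2: 0x31 (blk 12, set 4) → MISS  vc=[52]
3: 0xd0 (blk 52, set 4) → VC-HIT  vc=[12]
4: 0x31 (blk 12, set 4) → VC-HIT  vc=[52]
5: 0x28 (blk 10, set 2) → L1-HIT  vc=[52]
6: 0x2b (blk 10, set 2) → L1-HIT  vc=[52]
7: 0x31 (blk 12, set 4) → L1-HIT  vc=[52]
8: 0x28 (blk 10, set 2) → L1-HIT  vc=[52]
9: 0x29 (blk 10, set 2) → L1-HIT  vc=[52]
10: 0x82 (blk 32, set 0) → MISS  vc=[52]
11: 0x2b (blk 10, set 2) → L1-HIT  vc=[52]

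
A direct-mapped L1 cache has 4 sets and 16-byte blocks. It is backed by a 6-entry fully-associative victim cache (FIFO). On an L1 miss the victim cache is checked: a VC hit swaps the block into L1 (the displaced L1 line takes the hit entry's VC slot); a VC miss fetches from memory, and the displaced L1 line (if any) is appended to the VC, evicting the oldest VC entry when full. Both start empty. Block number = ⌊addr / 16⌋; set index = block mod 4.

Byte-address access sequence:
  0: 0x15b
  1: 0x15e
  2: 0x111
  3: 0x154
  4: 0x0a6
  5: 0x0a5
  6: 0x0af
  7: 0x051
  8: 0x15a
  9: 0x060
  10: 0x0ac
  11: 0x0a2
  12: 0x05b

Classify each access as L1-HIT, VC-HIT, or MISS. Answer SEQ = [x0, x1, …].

  [0] addr=0x15b blk=21 s=1: MISS | VC []
  [1] addr=0x15e blk=21 s=1: L1-HIT | VC []
  [2] addr=0x111 blk=17 s=1: MISS | VC [21]
  [3] addr=0x154 blk=21 s=1: VC-HIT | VC [17]
  [4] addr=0xa6 blk=10 s=2: MISS | VC [17]
  [5] addr=0xa5 blk=10 s=2: L1-HIT | VC [17]
  [6] addr=0xaf blk=10 s=2: L1-HIT | VC [17]
  [7] addr=0x51 blk=5 s=1: MISS | VC [17, 21]
  [8] addr=0x15a blk=21 s=1: VC-HIT | VC [17, 5]
  [9] addr=0x60 blk=6 s=2: MISS | VC [17, 5, 10]
  [10] addr=0xac blk=10 s=2: VC-HIT | VC [17, 5, 6]
  [11] addr=0xa2 blk=10 s=2: L1-HIT | VC [17, 5, 6]
  [12] addr=0x5b blk=5 s=1: VC-HIT | VC [17, 21, 6]

SEQ = [MISS, L1-HIT, MISS, VC-HIT, MISS, L1-HIT, L1-HIT, MISS, VC-HIT, MISS, VC-HIT, L1-HIT, VC-HIT]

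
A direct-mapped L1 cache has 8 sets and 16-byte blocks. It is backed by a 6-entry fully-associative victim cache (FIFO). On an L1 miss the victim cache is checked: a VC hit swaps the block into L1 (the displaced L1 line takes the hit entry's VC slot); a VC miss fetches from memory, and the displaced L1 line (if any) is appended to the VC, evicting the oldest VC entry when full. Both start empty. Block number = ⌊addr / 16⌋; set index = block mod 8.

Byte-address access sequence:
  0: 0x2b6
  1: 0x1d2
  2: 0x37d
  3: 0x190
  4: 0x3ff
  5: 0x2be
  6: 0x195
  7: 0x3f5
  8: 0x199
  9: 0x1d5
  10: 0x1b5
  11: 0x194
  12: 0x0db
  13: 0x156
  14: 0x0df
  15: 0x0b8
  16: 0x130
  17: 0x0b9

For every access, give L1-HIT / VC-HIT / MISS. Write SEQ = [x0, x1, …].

#0 0x2b6→b43/s3 MISS; vc=[]
#1 0x1d2→b29/s5 MISS; vc=[]
#2 0x37d→b55/s7 MISS; vc=[]
#3 0x190→b25/s1 MISS; vc=[]
#4 0x3ff→b63/s7 MISS; vc=[55]
#5 0x2be→b43/s3 L1-HIT; vc=[55]
#6 0x195→b25/s1 L1-HIT; vc=[55]
#7 0x3f5→b63/s7 L1-HIT; vc=[55]
#8 0x199→b25/s1 L1-HIT; vc=[55]
#9 0x1d5→b29/s5 L1-HIT; vc=[55]
#10 0x1b5→b27/s3 MISS; vc=[55,43]
#11 0x194→b25/s1 L1-HIT; vc=[55,43]
#12 0xdb→b13/s5 MISS; vc=[55,43,29]
#13 0x156→b21/s5 MISS; vc=[55,43,29,13]
#14 0xdf→b13/s5 VC-HIT; vc=[55,43,29,21]
#15 0xb8→b11/s3 MISS; vc=[55,43,29,21,27]
#16 0x130→b19/s3 MISS; vc=[55,43,29,21,27,11]
#17 0xb9→b11/s3 VC-HIT; vc=[55,43,29,21,27,19]

SEQ = [MISS, MISS, MISS, MISS, MISS, L1-HIT, L1-HIT, L1-HIT, L1-HIT, L1-HIT, MISS, L1-HIT, MISS, MISS, VC-HIT, MISS, MISS, VC-HIT]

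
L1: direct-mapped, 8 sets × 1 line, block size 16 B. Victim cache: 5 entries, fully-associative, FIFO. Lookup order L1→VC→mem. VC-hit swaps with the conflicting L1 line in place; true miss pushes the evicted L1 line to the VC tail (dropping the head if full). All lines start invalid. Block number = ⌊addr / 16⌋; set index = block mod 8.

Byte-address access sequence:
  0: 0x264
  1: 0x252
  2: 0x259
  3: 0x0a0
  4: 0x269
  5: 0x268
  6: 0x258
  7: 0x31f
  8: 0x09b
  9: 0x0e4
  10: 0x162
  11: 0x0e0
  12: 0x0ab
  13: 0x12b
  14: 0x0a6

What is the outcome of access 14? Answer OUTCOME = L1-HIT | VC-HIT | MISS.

0: 0x264 (blk 38, set 6) → MISS  vc=[]
1: 0x252 (blk 37, set 5) → MISS  vc=[]
2: 0x259 (blk 37, set 5) → L1-HIT  vc=[]
3: 0xa0 (blk 10, set 2) → MISS  vc=[]
4: 0x269 (blk 38, set 6) → L1-HIT  vc=[]
5: 0x268 (blk 38, set 6) → L1-HIT  vc=[]
6: 0x258 (blk 37, set 5) → L1-HIT  vc=[]
7: 0x31f (blk 49, set 1) → MISS  vc=[]
8: 0x9b (blk 9, set 1) → MISS  vc=[49]
9: 0xe4 (blk 14, set 6) → MISS  vc=[49, 38]
10: 0x162 (blk 22, set 6) → MISS  vc=[49, 38, 14]
11: 0xe0 (blk 14, set 6) → VC-HIT  vc=[49, 38, 22]
12: 0xab (blk 10, set 2) → L1-HIT  vc=[49, 38, 22]
13: 0x12b (blk 18, set 2) → MISS  vc=[49, 38, 22, 10]
14: 0xa6 (blk 10, set 2) → VC-HIT  vc=[49, 38, 22, 18]

OUTCOME = VC-HIT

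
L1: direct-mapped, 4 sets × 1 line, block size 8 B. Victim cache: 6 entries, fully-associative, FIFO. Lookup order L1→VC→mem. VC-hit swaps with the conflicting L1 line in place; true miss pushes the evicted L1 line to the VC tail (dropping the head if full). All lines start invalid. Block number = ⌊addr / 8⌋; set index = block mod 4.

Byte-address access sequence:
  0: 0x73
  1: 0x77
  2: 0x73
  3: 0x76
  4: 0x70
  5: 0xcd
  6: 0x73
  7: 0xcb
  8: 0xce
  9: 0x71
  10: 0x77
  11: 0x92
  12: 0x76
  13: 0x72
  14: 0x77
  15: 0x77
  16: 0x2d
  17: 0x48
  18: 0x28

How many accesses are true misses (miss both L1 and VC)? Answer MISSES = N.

0: 0x73 (blk 14, set 2) → MISS  vc=[]
1: 0x77 (blk 14, set 2) → L1-HIT  vc=[]
2: 0x73 (blk 14, set 2) → L1-HIT  vc=[]
3: 0x76 (blk 14, set 2) → L1-HIT  vc=[]
4: 0x70 (blk 14, set 2) → L1-HIT  vc=[]
5: 0xcd (blk 25, set 1) → MISS  vc=[]
6: 0x73 (blk 14, set 2) → L1-HIT  vc=[]
7: 0xcb (blk 25, set 1) → L1-HIT  vc=[]
8: 0xce (blk 25, set 1) → L1-HIT  vc=[]
9: 0x71 (blk 14, set 2) → L1-HIT  vc=[]
10: 0x77 (blk 14, set 2) → L1-HIT  vc=[]
11: 0x92 (blk 18, set 2) → MISS  vc=[14]
12: 0x76 (blk 14, set 2) → VC-HIT  vc=[18]
13: 0x72 (blk 14, set 2) → L1-HIT  vc=[18]
14: 0x77 (blk 14, set 2) → L1-HIT  vc=[18]
15: 0x77 (blk 14, set 2) → L1-HIT  vc=[18]
16: 0x2d (blk 5, set 1) → MISS  vc=[18, 25]
17: 0x48 (blk 9, set 1) → MISS  vc=[18, 25, 5]
18: 0x28 (blk 5, set 1) → VC-HIT  vc=[18, 25, 9]

MISSES = 5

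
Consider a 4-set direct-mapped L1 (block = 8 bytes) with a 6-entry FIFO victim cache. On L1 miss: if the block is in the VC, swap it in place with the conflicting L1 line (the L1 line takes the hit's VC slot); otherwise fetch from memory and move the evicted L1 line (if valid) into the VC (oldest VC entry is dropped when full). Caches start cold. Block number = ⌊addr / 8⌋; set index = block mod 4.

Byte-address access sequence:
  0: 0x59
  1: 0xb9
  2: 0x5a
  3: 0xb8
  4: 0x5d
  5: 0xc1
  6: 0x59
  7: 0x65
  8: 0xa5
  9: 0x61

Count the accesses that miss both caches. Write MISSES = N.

0: 0x59 (blk 11, set 3) → MISS  vc=[]
1: 0xb9 (blk 23, set 3) → MISS  vc=[11]
2: 0x5a (blk 11, set 3) → VC-HIT  vc=[23]
3: 0xb8 (blk 23, set 3) → VC-HIT  vc=[11]
4: 0x5d (blk 11, set 3) → VC-HIT  vc=[23]
5: 0xc1 (blk 24, set 0) → MISS  vc=[23]
6: 0x59 (blk 11, set 3) → L1-HIT  vc=[23]
7: 0x65 (blk 12, set 0) → MISS  vc=[23, 24]
8: 0xa5 (blk 20, set 0) → MISS  vc=[23, 24, 12]
9: 0x61 (blk 12, set 0) → VC-HIT  vc=[23, 24, 20]

MISSES = 5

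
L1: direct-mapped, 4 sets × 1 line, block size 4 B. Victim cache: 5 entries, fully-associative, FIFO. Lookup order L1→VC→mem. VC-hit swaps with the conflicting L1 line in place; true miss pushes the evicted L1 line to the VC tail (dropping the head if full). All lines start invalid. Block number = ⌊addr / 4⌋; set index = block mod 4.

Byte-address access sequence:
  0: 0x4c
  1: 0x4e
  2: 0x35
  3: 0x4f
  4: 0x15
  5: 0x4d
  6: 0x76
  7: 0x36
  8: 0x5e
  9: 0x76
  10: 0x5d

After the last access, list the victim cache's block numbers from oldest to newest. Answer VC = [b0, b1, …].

#0 0x4c→b19/s3 MISS; vc=[]
#1 0x4e→b19/s3 L1-HIT; vc=[]
#2 0x35→b13/s1 MISS; vc=[]
#3 0x4f→b19/s3 L1-HIT; vc=[]
#4 0x15→b5/s1 MISS; vc=[13]
#5 0x4d→b19/s3 L1-HIT; vc=[13]
#6 0x76→b29/s1 MISS; vc=[13,5]
#7 0x36→b13/s1 VC-HIT; vc=[29,5]
#8 0x5e→b23/s3 MISS; vc=[29,5,19]
#9 0x76→b29/s1 VC-HIT; vc=[13,5,19]
#10 0x5d→b23/s3 L1-HIT; vc=[13,5,19]

VC = [13, 5, 19]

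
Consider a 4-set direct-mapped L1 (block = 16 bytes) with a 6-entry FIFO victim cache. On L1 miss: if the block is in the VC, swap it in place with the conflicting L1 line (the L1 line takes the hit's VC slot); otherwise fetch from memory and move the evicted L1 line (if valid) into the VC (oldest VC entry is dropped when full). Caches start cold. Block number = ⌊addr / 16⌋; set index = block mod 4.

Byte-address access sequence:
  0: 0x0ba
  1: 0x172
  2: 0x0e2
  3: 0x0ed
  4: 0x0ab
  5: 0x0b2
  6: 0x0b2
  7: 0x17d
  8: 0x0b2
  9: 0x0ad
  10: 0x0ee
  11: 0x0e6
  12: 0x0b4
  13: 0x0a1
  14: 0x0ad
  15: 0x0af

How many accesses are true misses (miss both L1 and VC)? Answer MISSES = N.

  [0] addr=0xba blk=11 s=3: MISS | VC []
  [1] addr=0x172 blk=23 s=3: MISS | VC [11]
  [2] addr=0xe2 blk=14 s=2: MISS | VC [11]
  [3] addr=0xed blk=14 s=2: L1-HIT | VC [11]
  [4] addr=0xab blk=10 s=2: MISS | VC [11, 14]
  [5] addr=0xb2 blk=11 s=3: VC-HIT | VC [23, 14]
  [6] addr=0xb2 blk=11 s=3: L1-HIT | VC [23, 14]
  [7] addr=0x17d blk=23 s=3: VC-HIT | VC [11, 14]
  [8] addr=0xb2 blk=11 s=3: VC-HIT | VC [23, 14]
  [9] addr=0xad blk=10 s=2: L1-HIT | VC [23, 14]
  [10] addr=0xee blk=14 s=2: VC-HIT | VC [23, 10]
  [11] addr=0xe6 blk=14 s=2: L1-HIT | VC [23, 10]
  [12] addr=0xb4 blk=11 s=3: L1-HIT | VC [23, 10]
  [13] addr=0xa1 blk=10 s=2: VC-HIT | VC [23, 14]
  [14] addr=0xad blk=10 s=2: L1-HIT | VC [23, 14]
  [15] addr=0xaf blk=10 s=2: L1-HIT | VC [23, 14]

MISSES = 4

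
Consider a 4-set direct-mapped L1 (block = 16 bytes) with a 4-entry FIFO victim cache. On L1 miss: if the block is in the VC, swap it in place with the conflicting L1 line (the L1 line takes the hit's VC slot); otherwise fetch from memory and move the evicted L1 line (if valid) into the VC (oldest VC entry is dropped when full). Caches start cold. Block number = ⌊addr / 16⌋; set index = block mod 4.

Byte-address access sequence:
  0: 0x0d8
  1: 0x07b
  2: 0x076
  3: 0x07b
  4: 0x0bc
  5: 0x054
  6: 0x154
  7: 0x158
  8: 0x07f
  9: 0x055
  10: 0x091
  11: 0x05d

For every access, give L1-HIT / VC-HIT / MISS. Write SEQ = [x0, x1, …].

SEQ = [MISS, MISS, L1-HIT, L1-HIT, MISS, MISS, MISS, L1-HIT, VC-HIT, VC-HIT, MISS, VC-HIT]

  [0] addr=0xd8 blk=13 s=1: MISS | VC []
  [1] addr=0x7b blk=7 s=3: MISS | VC []
  [2] addr=0x76 blk=7 s=3: L1-HIT | VC []
  [3] addr=0x7b blk=7 s=3: L1-HIT | VC []
  [4] addr=0xbc blk=11 s=3: MISS | VC [7]
  [5] addr=0x54 blk=5 s=1: MISS | VC [7, 13]
  [6] addr=0x154 blk=21 s=1: MISS | VC [7, 13, 5]
  [7] addr=0x158 blk=21 s=1: L1-HIT | VC [7, 13, 5]
  [8] addr=0x7f blk=7 s=3: VC-HIT | VC [11, 13, 5]
  [9] addr=0x55 blk=5 s=1: VC-HIT | VC [11, 13, 21]
  [10] addr=0x91 blk=9 s=1: MISS | VC [11, 13, 21, 5]
  [11] addr=0x5d blk=5 s=1: VC-HIT | VC [11, 13, 21, 9]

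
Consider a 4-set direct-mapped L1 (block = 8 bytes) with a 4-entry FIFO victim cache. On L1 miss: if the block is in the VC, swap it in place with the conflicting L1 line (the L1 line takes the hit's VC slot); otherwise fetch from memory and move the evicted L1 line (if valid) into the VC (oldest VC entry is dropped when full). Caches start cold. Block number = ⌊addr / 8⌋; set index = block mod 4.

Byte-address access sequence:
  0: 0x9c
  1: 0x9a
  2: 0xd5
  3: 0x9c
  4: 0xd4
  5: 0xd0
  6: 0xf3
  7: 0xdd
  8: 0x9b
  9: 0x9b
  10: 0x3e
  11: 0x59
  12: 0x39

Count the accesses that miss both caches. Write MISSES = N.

MISSES = 6

#0 0x9c→b19/s3 MISS; vc=[]
#1 0x9a→b19/s3 L1-HIT; vc=[]
#2 0xd5→b26/s2 MISS; vc=[]
#3 0x9c→b19/s3 L1-HIT; vc=[]
#4 0xd4→b26/s2 L1-HIT; vc=[]
#5 0xd0→b26/s2 L1-HIT; vc=[]
#6 0xf3→b30/s2 MISS; vc=[26]
#7 0xdd→b27/s3 MISS; vc=[26,19]
#8 0x9b→b19/s3 VC-HIT; vc=[26,27]
#9 0x9b→b19/s3 L1-HIT; vc=[26,27]
#10 0x3e→b7/s3 MISS; vc=[26,27,19]
#11 0x59→b11/s3 MISS; vc=[26,27,19,7]
#12 0x39→b7/s3 VC-HIT; vc=[26,27,19,11]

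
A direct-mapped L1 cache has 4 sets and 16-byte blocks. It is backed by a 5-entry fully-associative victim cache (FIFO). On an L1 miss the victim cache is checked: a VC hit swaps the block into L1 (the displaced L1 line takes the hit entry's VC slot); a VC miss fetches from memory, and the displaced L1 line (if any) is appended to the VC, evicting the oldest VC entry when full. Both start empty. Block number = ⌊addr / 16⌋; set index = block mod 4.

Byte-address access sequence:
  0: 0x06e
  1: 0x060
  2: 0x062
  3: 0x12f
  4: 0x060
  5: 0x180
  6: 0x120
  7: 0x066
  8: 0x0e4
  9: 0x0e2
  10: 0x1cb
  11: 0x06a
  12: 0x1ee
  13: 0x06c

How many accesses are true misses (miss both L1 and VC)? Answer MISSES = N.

MISSES = 6

0: 0x6e (blk 6, set 2) → MISS  vc=[]
1: 0x60 (blk 6, set 2) → L1-HIT  vc=[]
2: 0x62 (blk 6, set 2) → L1-HIT  vc=[]
3: 0x12f (blk 18, set 2) → MISS  vc=[6]
4: 0x60 (blk 6, set 2) → VC-HIT  vc=[18]
5: 0x180 (blk 24, set 0) → MISS  vc=[18]
6: 0x120 (blk 18, set 2) → VC-HIT  vc=[6]
7: 0x66 (blk 6, set 2) → VC-HIT  vc=[18]
8: 0xe4 (blk 14, set 2) → MISS  vc=[18, 6]
9: 0xe2 (blk 14, set 2) → L1-HIT  vc=[18, 6]
10: 0x1cb (blk 28, set 0) → MISS  vc=[18, 6, 24]
11: 0x6a (blk 6, set 2) → VC-HIT  vc=[18, 14, 24]
12: 0x1ee (blk 30, set 2) → MISS  vc=[18, 14, 24, 6]
13: 0x6c (blk 6, set 2) → VC-HIT  vc=[18, 14, 24, 30]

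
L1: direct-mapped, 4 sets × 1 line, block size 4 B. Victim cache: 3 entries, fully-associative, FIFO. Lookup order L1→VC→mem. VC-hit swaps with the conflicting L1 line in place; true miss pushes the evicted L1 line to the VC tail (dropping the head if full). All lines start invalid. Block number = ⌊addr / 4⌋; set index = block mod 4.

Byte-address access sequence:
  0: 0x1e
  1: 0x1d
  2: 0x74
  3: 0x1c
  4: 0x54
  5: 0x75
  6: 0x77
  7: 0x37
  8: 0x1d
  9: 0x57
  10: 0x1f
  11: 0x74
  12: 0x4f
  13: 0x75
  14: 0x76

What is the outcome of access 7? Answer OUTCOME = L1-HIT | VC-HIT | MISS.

OUTCOME = MISS

0: 0x1e (blk 7, set 3) → MISS  vc=[]
1: 0x1d (blk 7, set 3) → L1-HIT  vc=[]
2: 0x74 (blk 29, set 1) → MISS  vc=[]
3: 0x1c (blk 7, set 3) → L1-HIT  vc=[]
4: 0x54 (blk 21, set 1) → MISS  vc=[29]
5: 0x75 (blk 29, set 1) → VC-HIT  vc=[21]
6: 0x77 (blk 29, set 1) → L1-HIT  vc=[21]
7: 0x37 (blk 13, set 1) → MISS  vc=[21, 29]
8: 0x1d (blk 7, set 3) → L1-HIT  vc=[21, 29]
9: 0x57 (blk 21, set 1) → VC-HIT  vc=[13, 29]
10: 0x1f (blk 7, set 3) → L1-HIT  vc=[13, 29]
11: 0x74 (blk 29, set 1) → VC-HIT  vc=[13, 21]
12: 0x4f (blk 19, set 3) → MISS  vc=[13, 21, 7]
13: 0x75 (blk 29, set 1) → L1-HIT  vc=[13, 21, 7]
14: 0x76 (blk 29, set 1) → L1-HIT  vc=[13, 21, 7]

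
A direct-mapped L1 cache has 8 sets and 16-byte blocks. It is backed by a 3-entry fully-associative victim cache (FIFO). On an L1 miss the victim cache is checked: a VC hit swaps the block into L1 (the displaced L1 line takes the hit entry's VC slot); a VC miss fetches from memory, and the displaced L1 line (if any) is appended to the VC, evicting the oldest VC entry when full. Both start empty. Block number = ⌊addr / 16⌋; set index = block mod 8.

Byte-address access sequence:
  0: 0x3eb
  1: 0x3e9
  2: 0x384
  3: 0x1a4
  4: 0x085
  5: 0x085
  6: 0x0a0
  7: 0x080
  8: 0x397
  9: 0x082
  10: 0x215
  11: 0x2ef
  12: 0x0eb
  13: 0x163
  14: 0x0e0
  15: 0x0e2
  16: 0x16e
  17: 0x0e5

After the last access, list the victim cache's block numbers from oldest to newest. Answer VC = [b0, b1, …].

VC = [62, 46, 22]

#0 0x3eb→b62/s6 MISS; vc=[]
#1 0x3e9→b62/s6 L1-HIT; vc=[]
#2 0x384→b56/s0 MISS; vc=[]
#3 0x1a4→b26/s2 MISS; vc=[]
#4 0x85→b8/s0 MISS; vc=[56]
#5 0x85→b8/s0 L1-HIT; vc=[56]
#6 0xa0→b10/s2 MISS; vc=[56,26]
#7 0x80→b8/s0 L1-HIT; vc=[56,26]
#8 0x397→b57/s1 MISS; vc=[56,26]
#9 0x82→b8/s0 L1-HIT; vc=[56,26]
#10 0x215→b33/s1 MISS; vc=[56,26,57]
#11 0x2ef→b46/s6 MISS; vc=[26,57,62]
#12 0xeb→b14/s6 MISS; vc=[57,62,46]
#13 0x163→b22/s6 MISS; vc=[62,46,14]
#14 0xe0→b14/s6 VC-HIT; vc=[62,46,22]
#15 0xe2→b14/s6 L1-HIT; vc=[62,46,22]
#16 0x16e→b22/s6 VC-HIT; vc=[62,46,14]
#17 0xe5→b14/s6 VC-HIT; vc=[62,46,22]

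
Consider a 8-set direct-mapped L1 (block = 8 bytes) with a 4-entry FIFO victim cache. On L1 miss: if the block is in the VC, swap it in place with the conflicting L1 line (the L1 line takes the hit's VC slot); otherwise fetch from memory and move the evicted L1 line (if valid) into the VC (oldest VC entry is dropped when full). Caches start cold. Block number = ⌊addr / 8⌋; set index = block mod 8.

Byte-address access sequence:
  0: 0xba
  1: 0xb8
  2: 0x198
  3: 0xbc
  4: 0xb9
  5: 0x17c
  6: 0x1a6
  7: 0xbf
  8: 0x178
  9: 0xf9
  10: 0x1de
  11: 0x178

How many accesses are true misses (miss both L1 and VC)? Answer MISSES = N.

MISSES = 6

  [0] addr=0xba blk=23 s=7: MISS | VC []
  [1] addr=0xb8 blk=23 s=7: L1-HIT | VC []
  [2] addr=0x198 blk=51 s=3: MISS | VC []
  [3] addr=0xbc blk=23 s=7: L1-HIT | VC []
  [4] addr=0xb9 blk=23 s=7: L1-HIT | VC []
  [5] addr=0x17c blk=47 s=7: MISS | VC [23]
  [6] addr=0x1a6 blk=52 s=4: MISS | VC [23]
  [7] addr=0xbf blk=23 s=7: VC-HIT | VC [47]
  [8] addr=0x178 blk=47 s=7: VC-HIT | VC [23]
  [9] addr=0xf9 blk=31 s=7: MISS | VC [23, 47]
  [10] addr=0x1de blk=59 s=3: MISS | VC [23, 47, 51]
  [11] addr=0x178 blk=47 s=7: VC-HIT | VC [23, 31, 51]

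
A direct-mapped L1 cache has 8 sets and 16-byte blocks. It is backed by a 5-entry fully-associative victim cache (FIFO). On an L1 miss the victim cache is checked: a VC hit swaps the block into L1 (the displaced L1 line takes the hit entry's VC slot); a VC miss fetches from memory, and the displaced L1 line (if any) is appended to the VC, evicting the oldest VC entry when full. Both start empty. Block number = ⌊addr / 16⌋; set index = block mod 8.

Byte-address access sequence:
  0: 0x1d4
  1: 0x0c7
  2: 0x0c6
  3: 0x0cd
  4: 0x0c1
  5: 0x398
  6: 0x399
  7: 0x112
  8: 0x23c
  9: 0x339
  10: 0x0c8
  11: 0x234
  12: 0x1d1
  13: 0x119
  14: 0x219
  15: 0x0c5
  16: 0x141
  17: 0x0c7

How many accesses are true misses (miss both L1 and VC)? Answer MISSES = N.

#0 0x1d4→b29/s5 MISS; vc=[]
#1 0xc7→b12/s4 MISS; vc=[]
#2 0xc6→b12/s4 L1-HIT; vc=[]
#3 0xcd→b12/s4 L1-HIT; vc=[]
#4 0xc1→b12/s4 L1-HIT; vc=[]
#5 0x398→b57/s1 MISS; vc=[]
#6 0x399→b57/s1 L1-HIT; vc=[]
#7 0x112→b17/s1 MISS; vc=[57]
#8 0x23c→b35/s3 MISS; vc=[57]
#9 0x339→b51/s3 MISS; vc=[57,35]
#10 0xc8→b12/s4 L1-HIT; vc=[57,35]
#11 0x234→b35/s3 VC-HIT; vc=[57,51]
#12 0x1d1→b29/s5 L1-HIT; vc=[57,51]
#13 0x119→b17/s1 L1-HIT; vc=[57,51]
#14 0x219→b33/s1 MISS; vc=[57,51,17]
#15 0xc5→b12/s4 L1-HIT; vc=[57,51,17]
#16 0x141→b20/s4 MISS; vc=[57,51,17,12]
#17 0xc7→b12/s4 VC-HIT; vc=[57,51,17,20]

MISSES = 8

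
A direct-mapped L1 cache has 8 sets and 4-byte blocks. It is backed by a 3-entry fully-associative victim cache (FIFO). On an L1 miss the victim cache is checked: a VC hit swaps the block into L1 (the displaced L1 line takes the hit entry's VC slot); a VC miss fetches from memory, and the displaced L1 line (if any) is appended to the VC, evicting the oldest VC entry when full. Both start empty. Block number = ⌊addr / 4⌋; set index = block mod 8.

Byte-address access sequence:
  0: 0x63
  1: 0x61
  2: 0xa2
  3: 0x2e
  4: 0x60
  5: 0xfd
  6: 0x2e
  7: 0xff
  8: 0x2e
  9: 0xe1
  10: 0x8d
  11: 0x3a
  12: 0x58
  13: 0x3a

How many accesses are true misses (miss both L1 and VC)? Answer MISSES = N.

MISSES = 8

#0 0x63→b24/s0 MISS; vc=[]
#1 0x61→b24/s0 L1-HIT; vc=[]
#2 0xa2→b40/s0 MISS; vc=[24]
#3 0x2e→b11/s3 MISS; vc=[24]
#4 0x60→b24/s0 VC-HIT; vc=[40]
#5 0xfd→b63/s7 MISS; vc=[40]
#6 0x2e→b11/s3 L1-HIT; vc=[40]
#7 0xff→b63/s7 L1-HIT; vc=[40]
#8 0x2e→b11/s3 L1-HIT; vc=[40]
#9 0xe1→b56/s0 MISS; vc=[40,24]
#10 0x8d→b35/s3 MISS; vc=[40,24,11]
#11 0x3a→b14/s6 MISS; vc=[40,24,11]
#12 0x58→b22/s6 MISS; vc=[24,11,14]
#13 0x3a→b14/s6 VC-HIT; vc=[24,11,22]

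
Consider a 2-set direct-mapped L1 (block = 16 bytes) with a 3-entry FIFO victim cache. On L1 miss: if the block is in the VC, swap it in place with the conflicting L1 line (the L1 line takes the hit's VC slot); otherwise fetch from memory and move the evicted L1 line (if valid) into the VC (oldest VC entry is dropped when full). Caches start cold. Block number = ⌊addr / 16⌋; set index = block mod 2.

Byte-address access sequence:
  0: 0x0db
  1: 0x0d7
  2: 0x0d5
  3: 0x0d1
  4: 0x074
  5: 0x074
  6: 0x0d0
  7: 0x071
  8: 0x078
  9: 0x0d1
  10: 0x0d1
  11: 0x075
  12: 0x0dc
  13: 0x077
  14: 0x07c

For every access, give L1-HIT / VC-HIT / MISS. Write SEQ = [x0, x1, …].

#0 0xdb→b13/s1 MISS; vc=[]
#1 0xd7→b13/s1 L1-HIT; vc=[]
#2 0xd5→b13/s1 L1-HIT; vc=[]
#3 0xd1→b13/s1 L1-HIT; vc=[]
#4 0x74→b7/s1 MISS; vc=[13]
#5 0x74→b7/s1 L1-HIT; vc=[13]
#6 0xd0→b13/s1 VC-HIT; vc=[7]
#7 0x71→b7/s1 VC-HIT; vc=[13]
#8 0x78→b7/s1 L1-HIT; vc=[13]
#9 0xd1→b13/s1 VC-HIT; vc=[7]
#10 0xd1→b13/s1 L1-HIT; vc=[7]
#11 0x75→b7/s1 VC-HIT; vc=[13]
#12 0xdc→b13/s1 VC-HIT; vc=[7]
#13 0x77→b7/s1 VC-HIT; vc=[13]
#14 0x7c→b7/s1 L1-HIT; vc=[13]

SEQ = [MISS, L1-HIT, L1-HIT, L1-HIT, MISS, L1-HIT, VC-HIT, VC-HIT, L1-HIT, VC-HIT, L1-HIT, VC-HIT, VC-HIT, VC-HIT, L1-HIT]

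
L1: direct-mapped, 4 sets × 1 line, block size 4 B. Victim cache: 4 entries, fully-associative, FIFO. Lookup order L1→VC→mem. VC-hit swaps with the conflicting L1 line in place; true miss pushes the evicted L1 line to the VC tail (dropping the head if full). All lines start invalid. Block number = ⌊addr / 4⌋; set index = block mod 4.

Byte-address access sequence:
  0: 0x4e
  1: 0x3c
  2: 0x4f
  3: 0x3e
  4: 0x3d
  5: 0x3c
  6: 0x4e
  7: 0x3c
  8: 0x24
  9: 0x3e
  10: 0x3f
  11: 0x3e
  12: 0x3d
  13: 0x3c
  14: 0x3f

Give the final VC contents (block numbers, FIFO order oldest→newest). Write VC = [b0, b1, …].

#0 0x4e→b19/s3 MISS; vc=[]
#1 0x3c→b15/s3 MISS; vc=[19]
#2 0x4f→b19/s3 VC-HIT; vc=[15]
#3 0x3e→b15/s3 VC-HIT; vc=[19]
#4 0x3d→b15/s3 L1-HIT; vc=[19]
#5 0x3c→b15/s3 L1-HIT; vc=[19]
#6 0x4e→b19/s3 VC-HIT; vc=[15]
#7 0x3c→b15/s3 VC-HIT; vc=[19]
#8 0x24→b9/s1 MISS; vc=[19]
#9 0x3e→b15/s3 L1-HIT; vc=[19]
#10 0x3f→b15/s3 L1-HIT; vc=[19]
#11 0x3e→b15/s3 L1-HIT; vc=[19]
#12 0x3d→b15/s3 L1-HIT; vc=[19]
#13 0x3c→b15/s3 L1-HIT; vc=[19]
#14 0x3f→b15/s3 L1-HIT; vc=[19]

VC = [19]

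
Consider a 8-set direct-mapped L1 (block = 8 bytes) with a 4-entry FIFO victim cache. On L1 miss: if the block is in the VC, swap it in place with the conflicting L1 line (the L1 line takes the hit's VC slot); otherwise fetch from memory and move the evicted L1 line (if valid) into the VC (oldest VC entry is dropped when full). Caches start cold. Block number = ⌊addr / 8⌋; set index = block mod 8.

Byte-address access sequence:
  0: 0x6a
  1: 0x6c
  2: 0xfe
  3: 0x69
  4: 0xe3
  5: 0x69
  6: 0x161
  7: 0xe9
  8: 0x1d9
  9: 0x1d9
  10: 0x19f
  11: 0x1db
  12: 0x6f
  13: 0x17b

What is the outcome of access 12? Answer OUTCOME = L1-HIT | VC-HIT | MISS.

  [0] addr=0x6a blk=13 s=5: MISS | VC []
  [1] addr=0x6c blk=13 s=5: L1-HIT | VC []
  [2] addr=0xfe blk=31 s=7: MISS | VC []
  [3] addr=0x69 blk=13 s=5: L1-HIT | VC []
  [4] addr=0xe3 blk=28 s=4: MISS | VC []
  [5] addr=0x69 blk=13 s=5: L1-HIT | VC []
  [6] addr=0x161 blk=44 s=4: MISS | VC [28]
  [7] addr=0xe9 blk=29 s=5: MISS | VC [28, 13]
  [8] addr=0x1d9 blk=59 s=3: MISS | VC [28, 13]
  [9] addr=0x1d9 blk=59 s=3: L1-HIT | VC [28, 13]
  [10] addr=0x19f blk=51 s=3: MISS | VC [28, 13, 59]
  [11] addr=0x1db blk=59 s=3: VC-HIT | VC [28, 13, 51]
  [12] addr=0x6f blk=13 s=5: VC-HIT | VC [28, 29, 51]
  [13] addr=0x17b blk=47 s=7: MISS | VC [28, 29, 51, 31]

OUTCOME = VC-HIT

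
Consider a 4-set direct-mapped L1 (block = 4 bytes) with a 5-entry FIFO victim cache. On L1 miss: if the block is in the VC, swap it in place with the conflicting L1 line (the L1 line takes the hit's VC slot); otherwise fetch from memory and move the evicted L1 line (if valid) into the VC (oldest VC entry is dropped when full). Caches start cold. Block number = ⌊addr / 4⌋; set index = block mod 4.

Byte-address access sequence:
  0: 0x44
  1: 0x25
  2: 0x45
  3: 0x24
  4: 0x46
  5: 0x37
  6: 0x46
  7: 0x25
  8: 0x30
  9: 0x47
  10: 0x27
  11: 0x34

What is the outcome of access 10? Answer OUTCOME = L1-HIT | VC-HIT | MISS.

OUTCOME = VC-HIT

0: 0x44 (blk 17, set 1) → MISS  vc=[]
1: 0x25 (blk 9, set 1) → MISS  vc=[17]
2: 0x45 (blk 17, set 1) → VC-HIT  vc=[9]
3: 0x24 (blk 9, set 1) → VC-HIT  vc=[17]
4: 0x46 (blk 17, set 1) → VC-HIT  vc=[9]
5: 0x37 (blk 13, set 1) → MISS  vc=[9, 17]
6: 0x46 (blk 17, set 1) → VC-HIT  vc=[9, 13]
7: 0x25 (blk 9, set 1) → VC-HIT  vc=[17, 13]
8: 0x30 (blk 12, set 0) → MISS  vc=[17, 13]
9: 0x47 (blk 17, set 1) → VC-HIT  vc=[9, 13]
10: 0x27 (blk 9, set 1) → VC-HIT  vc=[17, 13]
11: 0x34 (blk 13, set 1) → VC-HIT  vc=[17, 9]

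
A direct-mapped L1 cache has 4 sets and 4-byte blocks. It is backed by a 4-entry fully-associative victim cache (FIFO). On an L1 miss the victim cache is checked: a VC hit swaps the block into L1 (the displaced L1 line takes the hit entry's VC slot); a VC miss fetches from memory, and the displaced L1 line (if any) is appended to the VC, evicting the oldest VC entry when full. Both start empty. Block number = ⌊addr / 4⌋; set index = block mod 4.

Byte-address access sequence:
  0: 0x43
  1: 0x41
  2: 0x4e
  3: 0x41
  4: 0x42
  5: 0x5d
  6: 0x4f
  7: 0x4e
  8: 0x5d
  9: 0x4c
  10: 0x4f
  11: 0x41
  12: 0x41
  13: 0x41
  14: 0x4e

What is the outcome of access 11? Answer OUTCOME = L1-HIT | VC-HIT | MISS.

OUTCOME = L1-HIT

0: 0x43 (blk 16, set 0) → MISS  vc=[]
1: 0x41 (blk 16, set 0) → L1-HIT  vc=[]
2: 0x4e (blk 19, set 3) → MISS  vc=[]
3: 0x41 (blk 16, set 0) → L1-HIT  vc=[]
4: 0x42 (blk 16, set 0) → L1-HIT  vc=[]
5: 0x5d (blk 23, set 3) → MISS  vc=[19]
6: 0x4f (blk 19, set 3) → VC-HIT  vc=[23]
7: 0x4e (blk 19, set 3) → L1-HIT  vc=[23]
8: 0x5d (blk 23, set 3) → VC-HIT  vc=[19]
9: 0x4c (blk 19, set 3) → VC-HIT  vc=[23]
10: 0x4f (blk 19, set 3) → L1-HIT  vc=[23]
11: 0x41 (blk 16, set 0) → L1-HIT  vc=[23]
12: 0x41 (blk 16, set 0) → L1-HIT  vc=[23]
13: 0x41 (blk 16, set 0) → L1-HIT  vc=[23]
14: 0x4e (blk 19, set 3) → L1-HIT  vc=[23]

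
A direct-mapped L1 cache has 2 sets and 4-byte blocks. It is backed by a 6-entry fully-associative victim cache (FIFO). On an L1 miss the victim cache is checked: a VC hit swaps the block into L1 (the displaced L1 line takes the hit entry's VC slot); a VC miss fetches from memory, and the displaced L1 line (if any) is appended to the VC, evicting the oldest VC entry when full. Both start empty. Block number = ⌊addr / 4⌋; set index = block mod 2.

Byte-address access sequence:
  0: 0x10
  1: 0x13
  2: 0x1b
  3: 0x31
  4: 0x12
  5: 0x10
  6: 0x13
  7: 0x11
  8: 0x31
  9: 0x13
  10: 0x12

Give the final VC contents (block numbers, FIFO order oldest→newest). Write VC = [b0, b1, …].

  [0] addr=0x10 blk=4 s=0: MISS | VC []
  [1] addr=0x13 blk=4 s=0: L1-HIT | VC []
  [2] addr=0x1b blk=6 s=0: MISS | VC [4]
  [3] addr=0x31 blk=12 s=0: MISS | VC [4, 6]
  [4] addr=0x12 blk=4 s=0: VC-HIT | VC [12, 6]
  [5] addr=0x10 blk=4 s=0: L1-HIT | VC [12, 6]
  [6] addr=0x13 blk=4 s=0: L1-HIT | VC [12, 6]
  [7] addr=0x11 blk=4 s=0: L1-HIT | VC [12, 6]
  [8] addr=0x31 blk=12 s=0: VC-HIT | VC [4, 6]
  [9] addr=0x13 blk=4 s=0: VC-HIT | VC [12, 6]
  [10] addr=0x12 blk=4 s=0: L1-HIT | VC [12, 6]

VC = [12, 6]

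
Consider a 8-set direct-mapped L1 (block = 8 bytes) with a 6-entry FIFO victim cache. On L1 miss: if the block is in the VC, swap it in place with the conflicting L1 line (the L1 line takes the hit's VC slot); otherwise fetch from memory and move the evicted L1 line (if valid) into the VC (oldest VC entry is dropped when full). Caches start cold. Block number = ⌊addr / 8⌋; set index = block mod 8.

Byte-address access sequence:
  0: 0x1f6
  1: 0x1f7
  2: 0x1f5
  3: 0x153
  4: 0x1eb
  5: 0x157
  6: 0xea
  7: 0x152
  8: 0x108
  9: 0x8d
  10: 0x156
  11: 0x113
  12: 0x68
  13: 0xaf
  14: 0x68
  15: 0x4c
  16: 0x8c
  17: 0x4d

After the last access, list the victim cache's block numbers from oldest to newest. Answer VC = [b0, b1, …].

VC = [61, 33, 42, 29, 21, 17]

#0 0x1f6→b62/s6 MISS; vc=[]
#1 0x1f7→b62/s6 L1-HIT; vc=[]
#2 0x1f5→b62/s6 L1-HIT; vc=[]
#3 0x153→b42/s2 MISS; vc=[]
#4 0x1eb→b61/s5 MISS; vc=[]
#5 0x157→b42/s2 L1-HIT; vc=[]
#6 0xea→b29/s5 MISS; vc=[61]
#7 0x152→b42/s2 L1-HIT; vc=[61]
#8 0x108→b33/s1 MISS; vc=[61]
#9 0x8d→b17/s1 MISS; vc=[61,33]
#10 0x156→b42/s2 L1-HIT; vc=[61,33]
#11 0x113→b34/s2 MISS; vc=[61,33,42]
#12 0x68→b13/s5 MISS; vc=[61,33,42,29]
#13 0xaf→b21/s5 MISS; vc=[61,33,42,29,13]
#14 0x68→b13/s5 VC-HIT; vc=[61,33,42,29,21]
#15 0x4c→b9/s1 MISS; vc=[61,33,42,29,21,17]
#16 0x8c→b17/s1 VC-HIT; vc=[61,33,42,29,21,9]
#17 0x4d→b9/s1 VC-HIT; vc=[61,33,42,29,21,17]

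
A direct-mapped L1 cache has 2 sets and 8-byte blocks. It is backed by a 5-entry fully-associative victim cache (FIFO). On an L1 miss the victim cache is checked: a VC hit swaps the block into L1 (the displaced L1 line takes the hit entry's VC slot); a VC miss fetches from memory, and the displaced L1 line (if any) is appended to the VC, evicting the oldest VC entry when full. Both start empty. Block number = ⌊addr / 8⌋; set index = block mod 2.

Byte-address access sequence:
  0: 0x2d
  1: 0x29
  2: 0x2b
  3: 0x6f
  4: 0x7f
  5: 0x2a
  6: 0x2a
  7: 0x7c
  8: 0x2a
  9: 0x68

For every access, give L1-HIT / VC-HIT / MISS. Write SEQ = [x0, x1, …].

#0 0x2d→b5/s1 MISS; vc=[]
#1 0x29→b5/s1 L1-HIT; vc=[]
#2 0x2b→b5/s1 L1-HIT; vc=[]
#3 0x6f→b13/s1 MISS; vc=[5]
#4 0x7f→b15/s1 MISS; vc=[5,13]
#5 0x2a→b5/s1 VC-HIT; vc=[15,13]
#6 0x2a→b5/s1 L1-HIT; vc=[15,13]
#7 0x7c→b15/s1 VC-HIT; vc=[5,13]
#8 0x2a→b5/s1 VC-HIT; vc=[15,13]
#9 0x68→b13/s1 VC-HIT; vc=[15,5]

SEQ = [MISS, L1-HIT, L1-HIT, MISS, MISS, VC-HIT, L1-HIT, VC-HIT, VC-HIT, VC-HIT]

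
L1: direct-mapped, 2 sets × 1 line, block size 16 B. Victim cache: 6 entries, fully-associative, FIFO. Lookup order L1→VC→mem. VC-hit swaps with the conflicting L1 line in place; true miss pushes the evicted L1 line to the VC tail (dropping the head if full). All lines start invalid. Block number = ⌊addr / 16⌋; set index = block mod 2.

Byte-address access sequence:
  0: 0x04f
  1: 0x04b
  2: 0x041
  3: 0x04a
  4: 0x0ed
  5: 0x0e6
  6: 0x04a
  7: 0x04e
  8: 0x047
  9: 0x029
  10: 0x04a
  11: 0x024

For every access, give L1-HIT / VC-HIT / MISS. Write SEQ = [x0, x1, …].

SEQ = [MISS, L1-HIT, L1-HIT, L1-HIT, MISS, L1-HIT, VC-HIT, L1-HIT, L1-HIT, MISS, VC-HIT, VC-HIT]

#0 0x4f→b4/s0 MISS; vc=[]
#1 0x4b→b4/s0 L1-HIT; vc=[]
#2 0x41→b4/s0 L1-HIT; vc=[]
#3 0x4a→b4/s0 L1-HIT; vc=[]
#4 0xed→b14/s0 MISS; vc=[4]
#5 0xe6→b14/s0 L1-HIT; vc=[4]
#6 0x4a→b4/s0 VC-HIT; vc=[14]
#7 0x4e→b4/s0 L1-HIT; vc=[14]
#8 0x47→b4/s0 L1-HIT; vc=[14]
#9 0x29→b2/s0 MISS; vc=[14,4]
#10 0x4a→b4/s0 VC-HIT; vc=[14,2]
#11 0x24→b2/s0 VC-HIT; vc=[14,4]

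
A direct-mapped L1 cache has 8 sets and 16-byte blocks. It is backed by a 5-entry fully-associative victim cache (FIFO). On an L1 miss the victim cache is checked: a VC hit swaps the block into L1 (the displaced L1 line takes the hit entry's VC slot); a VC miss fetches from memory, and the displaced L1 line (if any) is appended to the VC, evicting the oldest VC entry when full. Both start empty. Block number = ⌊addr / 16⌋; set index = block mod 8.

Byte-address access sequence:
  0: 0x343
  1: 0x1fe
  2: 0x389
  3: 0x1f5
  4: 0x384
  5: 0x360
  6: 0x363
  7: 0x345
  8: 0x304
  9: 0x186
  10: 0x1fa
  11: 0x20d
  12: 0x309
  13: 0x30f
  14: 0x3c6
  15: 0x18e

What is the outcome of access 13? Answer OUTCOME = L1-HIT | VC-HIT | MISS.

OUTCOME = L1-HIT

#0 0x343→b52/s4 MISS; vc=[]
#1 0x1fe→b31/s7 MISS; vc=[]
#2 0x389→b56/s0 MISS; vc=[]
#3 0x1f5→b31/s7 L1-HIT; vc=[]
#4 0x384→b56/s0 L1-HIT; vc=[]
#5 0x360→b54/s6 MISS; vc=[]
#6 0x363→b54/s6 L1-HIT; vc=[]
#7 0x345→b52/s4 L1-HIT; vc=[]
#8 0x304→b48/s0 MISS; vc=[56]
#9 0x186→b24/s0 MISS; vc=[56,48]
#10 0x1fa→b31/s7 L1-HIT; vc=[56,48]
#11 0x20d→b32/s0 MISS; vc=[56,48,24]
#12 0x309→b48/s0 VC-HIT; vc=[56,32,24]
#13 0x30f→b48/s0 L1-HIT; vc=[56,32,24]
#14 0x3c6→b60/s4 MISS; vc=[56,32,24,52]
#15 0x18e→b24/s0 VC-HIT; vc=[56,32,48,52]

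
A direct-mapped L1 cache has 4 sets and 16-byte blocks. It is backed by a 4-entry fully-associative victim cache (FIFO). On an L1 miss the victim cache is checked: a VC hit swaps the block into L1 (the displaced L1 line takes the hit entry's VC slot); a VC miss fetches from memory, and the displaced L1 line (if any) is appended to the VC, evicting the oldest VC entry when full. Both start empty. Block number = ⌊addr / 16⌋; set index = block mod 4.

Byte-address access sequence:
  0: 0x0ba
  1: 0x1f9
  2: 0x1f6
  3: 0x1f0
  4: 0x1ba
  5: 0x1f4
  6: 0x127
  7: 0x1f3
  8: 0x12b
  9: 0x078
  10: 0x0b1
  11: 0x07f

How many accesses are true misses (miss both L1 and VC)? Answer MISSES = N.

MISSES = 5

#0 0xba→b11/s3 MISS; vc=[]
#1 0x1f9→b31/s3 MISS; vc=[11]
#2 0x1f6→b31/s3 L1-HIT; vc=[11]
#3 0x1f0→b31/s3 L1-HIT; vc=[11]
#4 0x1ba→b27/s3 MISS; vc=[11,31]
#5 0x1f4→b31/s3 VC-HIT; vc=[11,27]
#6 0x127→b18/s2 MISS; vc=[11,27]
#7 0x1f3→b31/s3 L1-HIT; vc=[11,27]
#8 0x12b→b18/s2 L1-HIT; vc=[11,27]
#9 0x78→b7/s3 MISS; vc=[11,27,31]
#10 0xb1→b11/s3 VC-HIT; vc=[7,27,31]
#11 0x7f→b7/s3 VC-HIT; vc=[11,27,31]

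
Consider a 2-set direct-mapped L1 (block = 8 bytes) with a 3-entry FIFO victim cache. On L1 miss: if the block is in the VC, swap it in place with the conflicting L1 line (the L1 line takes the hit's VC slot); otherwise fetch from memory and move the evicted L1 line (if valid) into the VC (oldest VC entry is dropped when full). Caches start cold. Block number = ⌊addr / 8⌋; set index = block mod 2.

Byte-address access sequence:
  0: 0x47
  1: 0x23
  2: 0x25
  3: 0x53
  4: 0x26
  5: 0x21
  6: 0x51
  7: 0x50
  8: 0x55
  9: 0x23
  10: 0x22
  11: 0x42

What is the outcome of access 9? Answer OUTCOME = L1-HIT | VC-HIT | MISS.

  [0] addr=0x47 blk=8 s=0: MISS | VC []
  [1] addr=0x23 blk=4 s=0: MISS | VC [8]
  [2] addr=0x25 blk=4 s=0: L1-HIT | VC [8]
  [3] addr=0x53 blk=10 s=0: MISS | VC [8, 4]
  [4] addr=0x26 blk=4 s=0: VC-HIT | VC [8, 10]
  [5] addr=0x21 blk=4 s=0: L1-HIT | VC [8, 10]
  [6] addr=0x51 blk=10 s=0: VC-HIT | VC [8, 4]
  [7] addr=0x50 blk=10 s=0: L1-HIT | VC [8, 4]
  [8] addr=0x55 blk=10 s=0: L1-HIT | VC [8, 4]
  [9] addr=0x23 blk=4 s=0: VC-HIT | VC [8, 10]
  [10] addr=0x22 blk=4 s=0: L1-HIT | VC [8, 10]
  [11] addr=0x42 blk=8 s=0: VC-HIT | VC [4, 10]

OUTCOME = VC-HIT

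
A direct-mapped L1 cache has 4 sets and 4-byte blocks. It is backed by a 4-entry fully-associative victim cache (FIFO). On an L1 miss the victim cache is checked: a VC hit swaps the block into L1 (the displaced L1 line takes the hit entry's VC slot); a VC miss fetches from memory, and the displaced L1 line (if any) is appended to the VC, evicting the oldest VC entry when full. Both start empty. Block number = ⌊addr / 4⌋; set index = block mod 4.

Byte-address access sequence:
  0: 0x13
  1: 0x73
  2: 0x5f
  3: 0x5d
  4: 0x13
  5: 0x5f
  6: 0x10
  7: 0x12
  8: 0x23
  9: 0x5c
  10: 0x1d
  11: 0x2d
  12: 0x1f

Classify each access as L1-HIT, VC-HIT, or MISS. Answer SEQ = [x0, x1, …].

SEQ = [MISS, MISS, MISS, L1-HIT, VC-HIT, L1-HIT, L1-HIT, L1-HIT, MISS, L1-HIT, MISS, MISS, VC-HIT]

  [0] addr=0x13 blk=4 s=0: MISS | VC []
  [1] addr=0x73 blk=28 s=0: MISS | VC [4]
  [2] addr=0x5f blk=23 s=3: MISS | VC [4]
  [3] addr=0x5d blk=23 s=3: L1-HIT | VC [4]
  [4] addr=0x13 blk=4 s=0: VC-HIT | VC [28]
  [5] addr=0x5f blk=23 s=3: L1-HIT | VC [28]
  [6] addr=0x10 blk=4 s=0: L1-HIT | VC [28]
  [7] addr=0x12 blk=4 s=0: L1-HIT | VC [28]
  [8] addr=0x23 blk=8 s=0: MISS | VC [28, 4]
  [9] addr=0x5c blk=23 s=3: L1-HIT | VC [28, 4]
  [10] addr=0x1d blk=7 s=3: MISS | VC [28, 4, 23]
  [11] addr=0x2d blk=11 s=3: MISS | VC [28, 4, 23, 7]
  [12] addr=0x1f blk=7 s=3: VC-HIT | VC [28, 4, 23, 11]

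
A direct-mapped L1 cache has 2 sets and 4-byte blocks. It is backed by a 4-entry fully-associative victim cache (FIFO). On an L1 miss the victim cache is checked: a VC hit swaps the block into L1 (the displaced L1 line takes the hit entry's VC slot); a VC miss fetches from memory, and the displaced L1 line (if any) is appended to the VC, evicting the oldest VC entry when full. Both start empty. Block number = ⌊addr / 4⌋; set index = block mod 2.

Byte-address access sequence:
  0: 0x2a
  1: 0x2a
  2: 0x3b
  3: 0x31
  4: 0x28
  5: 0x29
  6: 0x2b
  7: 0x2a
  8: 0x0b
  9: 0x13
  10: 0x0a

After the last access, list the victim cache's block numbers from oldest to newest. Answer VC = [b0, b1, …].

VC = [12, 14, 10, 4]

0: 0x2a (blk 10, set 0) → MISS  vc=[]
1: 0x2a (blk 10, set 0) → L1-HIT  vc=[]
2: 0x3b (blk 14, set 0) → MISS  vc=[10]
3: 0x31 (blk 12, set 0) → MISS  vc=[10, 14]
4: 0x28 (blk 10, set 0) → VC-HIT  vc=[12, 14]
5: 0x29 (blk 10, set 0) → L1-HIT  vc=[12, 14]
6: 0x2b (blk 10, set 0) → L1-HIT  vc=[12, 14]
7: 0x2a (blk 10, set 0) → L1-HIT  vc=[12, 14]
8: 0xb (blk 2, set 0) → MISS  vc=[12, 14, 10]
9: 0x13 (blk 4, set 0) → MISS  vc=[12, 14, 10, 2]
10: 0xa (blk 2, set 0) → VC-HIT  vc=[12, 14, 10, 4]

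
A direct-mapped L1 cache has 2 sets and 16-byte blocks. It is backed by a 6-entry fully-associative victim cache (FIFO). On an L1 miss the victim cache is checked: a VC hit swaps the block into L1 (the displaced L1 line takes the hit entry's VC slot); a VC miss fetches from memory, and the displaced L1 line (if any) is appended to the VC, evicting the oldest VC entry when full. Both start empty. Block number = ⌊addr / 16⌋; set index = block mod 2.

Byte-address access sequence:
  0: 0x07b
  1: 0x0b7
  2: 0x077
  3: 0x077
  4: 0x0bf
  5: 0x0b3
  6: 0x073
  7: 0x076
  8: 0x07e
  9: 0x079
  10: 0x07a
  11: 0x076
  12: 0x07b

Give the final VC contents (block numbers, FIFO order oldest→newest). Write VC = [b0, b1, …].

VC = [11]

0: 0x7b (blk 7, set 1) → MISS  vc=[]
1: 0xb7 (blk 11, set 1) → MISS  vc=[7]
2: 0x77 (blk 7, set 1) → VC-HIT  vc=[11]
3: 0x77 (blk 7, set 1) → L1-HIT  vc=[11]
4: 0xbf (blk 11, set 1) → VC-HIT  vc=[7]
5: 0xb3 (blk 11, set 1) → L1-HIT  vc=[7]
6: 0x73 (blk 7, set 1) → VC-HIT  vc=[11]
7: 0x76 (blk 7, set 1) → L1-HIT  vc=[11]
8: 0x7e (blk 7, set 1) → L1-HIT  vc=[11]
9: 0x79 (blk 7, set 1) → L1-HIT  vc=[11]
10: 0x7a (blk 7, set 1) → L1-HIT  vc=[11]
11: 0x76 (blk 7, set 1) → L1-HIT  vc=[11]
12: 0x7b (blk 7, set 1) → L1-HIT  vc=[11]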